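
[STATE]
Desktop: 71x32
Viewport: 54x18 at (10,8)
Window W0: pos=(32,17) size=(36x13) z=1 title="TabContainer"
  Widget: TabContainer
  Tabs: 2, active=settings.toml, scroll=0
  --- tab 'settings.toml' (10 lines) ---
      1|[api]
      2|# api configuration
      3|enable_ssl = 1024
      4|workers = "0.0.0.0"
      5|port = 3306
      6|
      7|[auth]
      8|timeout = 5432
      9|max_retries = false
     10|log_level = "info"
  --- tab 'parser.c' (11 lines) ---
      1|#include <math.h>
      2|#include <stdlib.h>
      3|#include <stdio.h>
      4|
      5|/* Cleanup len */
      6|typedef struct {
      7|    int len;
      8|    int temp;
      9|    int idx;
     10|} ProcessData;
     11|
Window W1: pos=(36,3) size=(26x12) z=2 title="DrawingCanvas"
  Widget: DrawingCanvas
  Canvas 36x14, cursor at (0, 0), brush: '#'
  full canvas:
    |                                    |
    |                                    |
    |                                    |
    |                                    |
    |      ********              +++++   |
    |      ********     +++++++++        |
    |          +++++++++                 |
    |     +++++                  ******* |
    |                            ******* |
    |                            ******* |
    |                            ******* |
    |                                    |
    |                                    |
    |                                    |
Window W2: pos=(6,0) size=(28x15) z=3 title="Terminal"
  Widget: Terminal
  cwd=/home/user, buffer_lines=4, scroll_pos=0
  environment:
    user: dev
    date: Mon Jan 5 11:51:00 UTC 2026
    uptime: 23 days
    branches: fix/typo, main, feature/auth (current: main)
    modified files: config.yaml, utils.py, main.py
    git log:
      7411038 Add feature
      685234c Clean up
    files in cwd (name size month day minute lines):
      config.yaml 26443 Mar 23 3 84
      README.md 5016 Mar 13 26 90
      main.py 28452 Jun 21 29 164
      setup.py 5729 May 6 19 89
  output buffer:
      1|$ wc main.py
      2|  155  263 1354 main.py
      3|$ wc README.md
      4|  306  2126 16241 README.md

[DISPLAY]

                       ┃  ┃                        ┃  
                       ┃  ┃                        ┃  
                       ┃  ┃      ********          ┃  
                       ┃  ┃      ********     +++++┃  
                       ┃  ┃          +++++++++     ┃  
                       ┃  ┃     +++++              ┃  
━━━━━━━━━━━━━━━━━━━━━━━┛  ┗━━━━━━━━━━━━━━━━━━━━━━━━┛  
                                                      
                                                      
                      ┏━━━━━━━━━━━━━━━━━━━━━━━━━━━━━━━
                      ┃ TabContainer                  
                      ┠───────────────────────────────
                      ┃[settings.toml]│ parser.c      
                      ┃───────────────────────────────
                      ┃[api]                          
                      ┃# api configuration            
                      ┃enable_ssl = 1024              
                      ┃workers = "0.0.0.0"            


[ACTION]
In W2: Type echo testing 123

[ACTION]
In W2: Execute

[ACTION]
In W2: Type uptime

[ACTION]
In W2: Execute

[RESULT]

ting 123               ┃  ┃                        ┃  
ptime                  ┃  ┃                        ┃  
:00  up 23 days        ┃  ┃      ********          ┃  
                       ┃  ┃      ********     +++++┃  
                       ┃  ┃          +++++++++     ┃  
                       ┃  ┃     +++++              ┃  
━━━━━━━━━━━━━━━━━━━━━━━┛  ┗━━━━━━━━━━━━━━━━━━━━━━━━┛  
                                                      
                                                      
                      ┏━━━━━━━━━━━━━━━━━━━━━━━━━━━━━━━
                      ┃ TabContainer                  
                      ┠───────────────────────────────
                      ┃[settings.toml]│ parser.c      
                      ┃───────────────────────────────
                      ┃[api]                          
                      ┃# api configuration            
                      ┃enable_ssl = 1024              
                      ┃workers = "0.0.0.0"            


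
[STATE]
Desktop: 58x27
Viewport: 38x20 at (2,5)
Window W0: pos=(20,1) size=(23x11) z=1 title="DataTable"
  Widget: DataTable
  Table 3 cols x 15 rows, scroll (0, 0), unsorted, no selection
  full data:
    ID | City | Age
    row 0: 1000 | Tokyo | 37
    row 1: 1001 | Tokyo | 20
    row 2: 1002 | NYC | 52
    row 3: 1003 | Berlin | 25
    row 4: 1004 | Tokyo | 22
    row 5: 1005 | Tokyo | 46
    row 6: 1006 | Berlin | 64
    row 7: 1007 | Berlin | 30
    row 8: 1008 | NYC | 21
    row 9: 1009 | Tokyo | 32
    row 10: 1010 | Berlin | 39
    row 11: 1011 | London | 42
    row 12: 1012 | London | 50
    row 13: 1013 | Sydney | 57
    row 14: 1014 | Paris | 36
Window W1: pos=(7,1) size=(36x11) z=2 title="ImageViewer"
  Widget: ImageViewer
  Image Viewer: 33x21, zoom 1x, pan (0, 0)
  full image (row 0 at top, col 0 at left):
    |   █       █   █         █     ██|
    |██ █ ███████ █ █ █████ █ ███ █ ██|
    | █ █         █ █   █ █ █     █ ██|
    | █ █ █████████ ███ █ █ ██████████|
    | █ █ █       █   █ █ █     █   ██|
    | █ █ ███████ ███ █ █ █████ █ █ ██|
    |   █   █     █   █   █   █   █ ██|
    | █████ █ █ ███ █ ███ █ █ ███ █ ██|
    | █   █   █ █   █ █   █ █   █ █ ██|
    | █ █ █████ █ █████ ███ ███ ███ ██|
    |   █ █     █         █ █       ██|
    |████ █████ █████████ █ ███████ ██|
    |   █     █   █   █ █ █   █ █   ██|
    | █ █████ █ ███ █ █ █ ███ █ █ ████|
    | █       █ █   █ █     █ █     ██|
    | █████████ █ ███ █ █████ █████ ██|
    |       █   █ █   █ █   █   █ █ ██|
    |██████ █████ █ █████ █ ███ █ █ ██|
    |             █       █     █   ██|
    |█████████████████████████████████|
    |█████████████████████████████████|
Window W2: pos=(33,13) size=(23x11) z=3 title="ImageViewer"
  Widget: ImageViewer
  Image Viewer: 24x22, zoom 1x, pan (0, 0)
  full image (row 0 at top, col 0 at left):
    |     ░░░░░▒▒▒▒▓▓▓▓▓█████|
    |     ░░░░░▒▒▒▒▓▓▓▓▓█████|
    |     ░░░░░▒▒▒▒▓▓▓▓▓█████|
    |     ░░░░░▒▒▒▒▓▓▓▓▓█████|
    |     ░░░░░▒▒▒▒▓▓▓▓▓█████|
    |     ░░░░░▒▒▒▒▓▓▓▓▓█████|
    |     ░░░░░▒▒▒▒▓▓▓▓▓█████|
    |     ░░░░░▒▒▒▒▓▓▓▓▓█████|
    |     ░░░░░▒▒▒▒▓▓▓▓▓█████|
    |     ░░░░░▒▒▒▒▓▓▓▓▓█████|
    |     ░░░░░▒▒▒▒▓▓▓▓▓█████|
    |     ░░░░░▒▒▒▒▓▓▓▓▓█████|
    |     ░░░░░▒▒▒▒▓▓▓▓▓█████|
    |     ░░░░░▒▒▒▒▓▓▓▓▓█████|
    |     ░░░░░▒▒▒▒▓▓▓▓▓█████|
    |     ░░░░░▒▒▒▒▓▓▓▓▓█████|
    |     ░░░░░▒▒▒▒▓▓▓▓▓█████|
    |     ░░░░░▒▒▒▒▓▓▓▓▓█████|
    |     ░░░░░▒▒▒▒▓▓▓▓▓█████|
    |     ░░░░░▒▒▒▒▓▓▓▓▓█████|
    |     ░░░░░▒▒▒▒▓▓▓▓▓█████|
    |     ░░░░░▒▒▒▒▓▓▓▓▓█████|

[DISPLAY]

     ┃██ █ ███████ █ █ █████ █ ███ █ █
     ┃ █ █         █ █   █ █ █     █ █
     ┃ █ █ █████████ ███ █ █ █████████
     ┃ █ █ █       █   █ █ █     █   █
     ┃ █ █ ███████ ███ █ █ █████ █ █ █
     ┃   █   █     █   █   █   █   █ █
     ┗━━━━━━━━━━━━━━━━━━━━━━━━━━━━━━━━
                                      
                               ┏━━━━━━
                               ┃ Image
                               ┠──────
                               ┃     ░
                               ┃     ░
                               ┃     ░
                               ┃     ░
                               ┃     ░
                               ┃     ░
                               ┃     ░
                               ┗━━━━━━
                                      


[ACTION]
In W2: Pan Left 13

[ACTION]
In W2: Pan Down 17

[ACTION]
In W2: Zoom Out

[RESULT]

     ┃██ █ ███████ █ █ █████ █ ███ █ █
     ┃ █ █         █ █   █ █ █     █ █
     ┃ █ █ █████████ ███ █ █ █████████
     ┃ █ █ █       █   █ █ █     █   █
     ┃ █ █ ███████ ███ █ █ █████ █ █ █
     ┃   █   █     █   █   █   █   █ █
     ┗━━━━━━━━━━━━━━━━━━━━━━━━━━━━━━━━
                                      
                               ┏━━━━━━
                               ┃ Image
                               ┠──────
                               ┃     ░
                               ┃     ░
                               ┃     ░
                               ┃     ░
                               ┃     ░
                               ┃      
                               ┃      
                               ┗━━━━━━
                                      


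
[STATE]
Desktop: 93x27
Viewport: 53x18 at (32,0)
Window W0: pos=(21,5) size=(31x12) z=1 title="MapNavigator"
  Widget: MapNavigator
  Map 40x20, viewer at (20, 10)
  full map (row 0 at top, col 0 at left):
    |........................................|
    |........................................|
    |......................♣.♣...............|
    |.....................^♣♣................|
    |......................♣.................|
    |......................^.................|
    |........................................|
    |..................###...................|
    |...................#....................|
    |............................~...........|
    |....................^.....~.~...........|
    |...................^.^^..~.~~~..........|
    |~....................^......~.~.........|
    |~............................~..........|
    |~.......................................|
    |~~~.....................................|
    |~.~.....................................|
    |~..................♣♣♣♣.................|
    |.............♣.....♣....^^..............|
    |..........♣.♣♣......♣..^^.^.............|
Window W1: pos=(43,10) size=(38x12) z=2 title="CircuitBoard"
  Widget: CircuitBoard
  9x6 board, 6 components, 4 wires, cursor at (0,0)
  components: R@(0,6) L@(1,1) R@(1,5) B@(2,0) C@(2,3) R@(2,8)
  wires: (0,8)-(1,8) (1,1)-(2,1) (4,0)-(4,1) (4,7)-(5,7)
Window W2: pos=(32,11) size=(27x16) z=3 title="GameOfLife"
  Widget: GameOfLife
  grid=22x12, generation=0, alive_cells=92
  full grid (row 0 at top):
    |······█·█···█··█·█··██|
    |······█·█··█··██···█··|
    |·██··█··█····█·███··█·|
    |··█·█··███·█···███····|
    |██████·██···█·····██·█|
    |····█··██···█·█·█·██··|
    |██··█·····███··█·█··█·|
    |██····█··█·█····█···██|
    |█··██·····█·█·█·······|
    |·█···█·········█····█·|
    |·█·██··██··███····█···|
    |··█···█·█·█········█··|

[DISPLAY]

                                                     
                                                     
                                                     
                                                     
                                                     
━━━━━━━━━━━━━━━━━━━┓                                 
tor                ┃                                 
───────────────────┨                                 
...................┃                                 
..###..............┃                                 
...#.......┏━━━━━━━━━━━━━━━━━━━━━━━━━━━━━━━━━━━━┓    
┏━━━━━━━━━━━━━━━━━━━━━━━━━┓                     ┃    
┃ GameOfLife              ┃─────────────────────┨    
┠─────────────────────────┨6 7 8                ┃    
┃Gen: 0                   ┃             R       ┃    
┃······█·█···█··█·█··██   ┃                     ┃    
┃······█·█··█··██···█··   ┃         R           ┃    
┃·██··█··█····█·███··█·   ┃                     ┃    


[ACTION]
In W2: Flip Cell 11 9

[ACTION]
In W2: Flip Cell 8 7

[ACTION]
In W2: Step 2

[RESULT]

                                                     
                                                     
                                                     
                                                     
                                                     
━━━━━━━━━━━━━━━━━━━┓                                 
tor                ┃                                 
───────────────────┨                                 
...................┃                                 
..###..............┃                                 
...#.......┏━━━━━━━━━━━━━━━━━━━━━━━━━━━━━━━━━━━━┓    
┏━━━━━━━━━━━━━━━━━━━━━━━━━┓                     ┃    
┃ GameOfLife              ┃─────────────────────┨    
┠─────────────────────────┨6 7 8                ┃    
┃Gen: 2                   ┃             R       ┃    
┃·············████████·   ┃                     ┃    
┃··█·████·█·█████···██·   ┃         R           ┃    
┃·██·█████·█·█·█·██····   ┃                     ┃    


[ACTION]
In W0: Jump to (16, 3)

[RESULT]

                                                     
                                                     
                                                     
                                                     
                                                     
━━━━━━━━━━━━━━━━━━━┓                                 
tor                ┃                                 
───────────────────┨                                 
                   ┃                                 
...................┃                                 
...........┏━━━━━━━━━━━━━━━━━━━━━━━━━━━━━━━━━━━━┓    
┏━━━━━━━━━━━━━━━━━━━━━━━━━┓                     ┃    
┃ GameOfLife              ┃─────────────────────┨    
┠─────────────────────────┨6 7 8                ┃    
┃Gen: 2                   ┃             R       ┃    
┃·············████████·   ┃                     ┃    
┃··█·████·█·█████···██·   ┃         R           ┃    
┃·██·█████·█·█·█·██····   ┃                     ┃    


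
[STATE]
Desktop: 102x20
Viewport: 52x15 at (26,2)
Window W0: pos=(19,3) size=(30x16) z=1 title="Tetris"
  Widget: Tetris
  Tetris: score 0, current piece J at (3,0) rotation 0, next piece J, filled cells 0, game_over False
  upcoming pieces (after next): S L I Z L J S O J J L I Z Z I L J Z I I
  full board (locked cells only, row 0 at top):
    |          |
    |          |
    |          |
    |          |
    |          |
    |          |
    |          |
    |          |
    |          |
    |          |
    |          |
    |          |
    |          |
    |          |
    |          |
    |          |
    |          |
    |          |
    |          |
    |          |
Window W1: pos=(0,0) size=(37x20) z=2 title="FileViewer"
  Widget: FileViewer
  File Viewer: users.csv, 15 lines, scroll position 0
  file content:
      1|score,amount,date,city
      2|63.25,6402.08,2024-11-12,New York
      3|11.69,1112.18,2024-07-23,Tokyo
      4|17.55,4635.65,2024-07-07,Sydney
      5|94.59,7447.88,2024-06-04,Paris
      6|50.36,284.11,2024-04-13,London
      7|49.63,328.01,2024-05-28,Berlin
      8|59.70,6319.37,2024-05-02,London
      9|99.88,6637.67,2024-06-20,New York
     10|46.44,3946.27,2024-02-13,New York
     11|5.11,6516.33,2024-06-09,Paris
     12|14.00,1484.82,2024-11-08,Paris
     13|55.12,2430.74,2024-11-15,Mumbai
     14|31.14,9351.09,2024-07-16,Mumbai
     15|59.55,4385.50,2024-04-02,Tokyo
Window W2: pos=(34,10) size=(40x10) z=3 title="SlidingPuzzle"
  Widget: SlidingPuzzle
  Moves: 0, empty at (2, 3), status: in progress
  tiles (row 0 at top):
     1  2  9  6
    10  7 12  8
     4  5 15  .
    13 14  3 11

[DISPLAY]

──────────┨                                         
         ▲┃━━━━━━━━━━━┓                             
New York █┃           ┃                             
Tokyo    ░┃───────────┨                             
Sydney   ░┃           ┃                             
Paris    ░┃           ┃                             
ondon    ░┃           ┃                             
erlin    ░┃           ┃                             
London  ┏━━━━━━━━━━━━━━━━━━━━━━━━━━━━━━━━━━━━━━┓    
New York┃ SlidingPuzzle                        ┃    
New York┠──────────────────────────────────────┨    
aris    ┃┌────┬────┬────┬────┐                 ┃    
Paris   ┃│  1 │  2 │  9 │  6 │                 ┃    
Mumbai  ┃├────┼────┼────┼────┤                 ┃    
Mumbai  ┃│ 10 │  7 │ 12 │  8 │                 ┃    


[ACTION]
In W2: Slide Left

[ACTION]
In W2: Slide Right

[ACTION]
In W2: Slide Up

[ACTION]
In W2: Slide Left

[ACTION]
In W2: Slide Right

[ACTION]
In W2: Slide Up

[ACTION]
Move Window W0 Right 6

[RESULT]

──────────┨                                         
         ▲┃━━━━━━━━━━━━━━━━━┓                       
New York █┃                 ┃                       
Tokyo    ░┃─────────────────┨                       
Sydney   ░┃Next:            ┃                       
Paris    ░┃█                ┃                       
ondon    ░┃███              ┃                       
erlin    ░┃                 ┃                       
London  ┏━━━━━━━━━━━━━━━━━━━━━━━━━━━━━━━━━━━━━━┓    
New York┃ SlidingPuzzle                        ┃    
New York┠──────────────────────────────────────┨    
aris    ┃┌────┬────┬────┬────┐                 ┃    
Paris   ┃│  1 │  2 │  9 │  6 │                 ┃    
Mumbai  ┃├────┼────┼────┼────┤                 ┃    
Mumbai  ┃│ 10 │  7 │ 12 │  8 │                 ┃    


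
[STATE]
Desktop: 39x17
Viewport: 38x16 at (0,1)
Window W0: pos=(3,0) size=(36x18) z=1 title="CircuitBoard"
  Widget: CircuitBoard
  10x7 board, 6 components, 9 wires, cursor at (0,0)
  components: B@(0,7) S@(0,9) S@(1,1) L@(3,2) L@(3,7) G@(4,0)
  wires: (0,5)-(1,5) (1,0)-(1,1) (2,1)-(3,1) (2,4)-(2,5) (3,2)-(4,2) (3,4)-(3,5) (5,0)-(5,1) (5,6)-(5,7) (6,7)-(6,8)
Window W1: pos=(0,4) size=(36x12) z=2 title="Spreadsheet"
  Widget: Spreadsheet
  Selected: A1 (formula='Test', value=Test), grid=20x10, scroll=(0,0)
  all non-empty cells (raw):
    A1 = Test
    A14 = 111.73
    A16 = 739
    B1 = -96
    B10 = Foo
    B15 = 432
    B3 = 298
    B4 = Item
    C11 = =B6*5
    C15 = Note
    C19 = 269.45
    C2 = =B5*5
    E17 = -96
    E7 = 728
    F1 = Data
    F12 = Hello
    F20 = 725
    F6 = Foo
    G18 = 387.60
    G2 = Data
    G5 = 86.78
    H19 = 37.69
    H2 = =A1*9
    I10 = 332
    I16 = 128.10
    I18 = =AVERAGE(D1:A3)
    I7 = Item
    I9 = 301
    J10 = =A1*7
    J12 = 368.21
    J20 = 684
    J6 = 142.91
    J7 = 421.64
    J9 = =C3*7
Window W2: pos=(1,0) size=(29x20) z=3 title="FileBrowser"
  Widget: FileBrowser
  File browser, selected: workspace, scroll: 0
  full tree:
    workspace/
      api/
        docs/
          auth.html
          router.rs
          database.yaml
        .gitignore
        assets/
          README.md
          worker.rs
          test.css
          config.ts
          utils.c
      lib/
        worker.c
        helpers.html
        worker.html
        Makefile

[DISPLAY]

 ┃ FileBrowser               ┃        
 ┠───────────────────────────┨────────
 ┃> [-] workspace/           ┃        
┏┃    [+] api/               ┃━━━━━┓B 
┃┃    [+] lib/               ┃     ┃  
┠┃                           ┃─────┨  
┃┃                           ┃     ┃  
┃┃                           ┃  D  ┃  
┃┃                           ┃-----┃  
┃┃                           ┃     ┃L 
┃┃                           ┃     ┃  
┃┃                           ┃     ┃  
┃┃                           ┃     ┃  
┃┃                           ┃     ┃· 
┗┃                           ┃━━━━━┛  
 ┃                           ┃      · 


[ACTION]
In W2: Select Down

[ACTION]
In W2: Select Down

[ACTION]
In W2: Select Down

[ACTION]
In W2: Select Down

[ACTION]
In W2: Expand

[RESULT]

 ┃ FileBrowser               ┃        
 ┠───────────────────────────┨────────
 ┃  [-] workspace/           ┃        
┏┃    [+] api/               ┃━━━━━┓B 
┃┃  > [-] lib/               ┃     ┃  
┠┃      worker.c             ┃─────┨  
┃┃      helpers.html         ┃     ┃  
┃┃      worker.html          ┃  D  ┃  
┃┃      Makefile             ┃-----┃  
┃┃                           ┃     ┃L 
┃┃                           ┃     ┃  
┃┃                           ┃     ┃  
┃┃                           ┃     ┃  
┃┃                           ┃     ┃· 
┗┃                           ┃━━━━━┛  
 ┃                           ┃      · 


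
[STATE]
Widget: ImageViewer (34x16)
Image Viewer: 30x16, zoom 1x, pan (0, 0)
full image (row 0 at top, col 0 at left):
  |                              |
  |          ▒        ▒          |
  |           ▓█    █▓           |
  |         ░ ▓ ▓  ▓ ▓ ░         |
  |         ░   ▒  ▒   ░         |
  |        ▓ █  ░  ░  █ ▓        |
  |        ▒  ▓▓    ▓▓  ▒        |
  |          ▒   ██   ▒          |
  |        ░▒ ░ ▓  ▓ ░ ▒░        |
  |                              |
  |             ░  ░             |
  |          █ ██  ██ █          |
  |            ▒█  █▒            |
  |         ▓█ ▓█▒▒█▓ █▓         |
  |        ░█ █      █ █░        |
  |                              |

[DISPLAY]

                                  
          ▒        ▒              
           ▓█    █▓               
         ░ ▓ ▓  ▓ ▓ ░             
         ░   ▒  ▒   ░             
        ▓ █  ░  ░  █ ▓            
        ▒  ▓▓    ▓▓  ▒            
          ▒   ██   ▒              
        ░▒ ░ ▓  ▓ ░ ▒░            
                                  
             ░  ░                 
          █ ██  ██ █              
            ▒█  █▒                
         ▓█ ▓█▒▒█▓ █▓             
        ░█ █      █ █░            
                                  


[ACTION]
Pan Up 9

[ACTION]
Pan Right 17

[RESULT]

                                  
  ▒                               
█▓                                
 ▓ ░                              
   ░                              
  █ ▓                             
▓▓  ▒                             
  ▒                               
 ░ ▒░                             
                                  
                                  
█ █                               
▒                                 
▓ █▓                              
 █ █░                             
                                  


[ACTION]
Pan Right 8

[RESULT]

                                  
                                  
                                  
                                  
                                  
                                  
                                  
                                  
                                  
                                  
                                  
                                  
                                  
                                  
                                  
                                  


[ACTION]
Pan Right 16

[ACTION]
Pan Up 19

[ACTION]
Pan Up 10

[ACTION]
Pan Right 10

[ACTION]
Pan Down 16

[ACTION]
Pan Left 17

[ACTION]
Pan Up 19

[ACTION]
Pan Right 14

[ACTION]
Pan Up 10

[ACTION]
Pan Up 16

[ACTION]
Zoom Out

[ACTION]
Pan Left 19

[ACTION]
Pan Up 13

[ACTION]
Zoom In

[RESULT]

                                  
                                  
         ▒▒                       
         ▒▒                       
     ██▓▓                         
     ██▓▓                         
   ▓▓  ▓▓  ░░                     
   ▓▓  ▓▓  ░░                     
   ▒▒      ░░                     
   ▒▒      ░░                     
   ░░    ██  ▓▓                   
   ░░    ██  ▓▓                   
     ▓▓▓▓    ▒▒                   
     ▓▓▓▓    ▒▒                   
███      ▒▒                       
███      ▒▒                       


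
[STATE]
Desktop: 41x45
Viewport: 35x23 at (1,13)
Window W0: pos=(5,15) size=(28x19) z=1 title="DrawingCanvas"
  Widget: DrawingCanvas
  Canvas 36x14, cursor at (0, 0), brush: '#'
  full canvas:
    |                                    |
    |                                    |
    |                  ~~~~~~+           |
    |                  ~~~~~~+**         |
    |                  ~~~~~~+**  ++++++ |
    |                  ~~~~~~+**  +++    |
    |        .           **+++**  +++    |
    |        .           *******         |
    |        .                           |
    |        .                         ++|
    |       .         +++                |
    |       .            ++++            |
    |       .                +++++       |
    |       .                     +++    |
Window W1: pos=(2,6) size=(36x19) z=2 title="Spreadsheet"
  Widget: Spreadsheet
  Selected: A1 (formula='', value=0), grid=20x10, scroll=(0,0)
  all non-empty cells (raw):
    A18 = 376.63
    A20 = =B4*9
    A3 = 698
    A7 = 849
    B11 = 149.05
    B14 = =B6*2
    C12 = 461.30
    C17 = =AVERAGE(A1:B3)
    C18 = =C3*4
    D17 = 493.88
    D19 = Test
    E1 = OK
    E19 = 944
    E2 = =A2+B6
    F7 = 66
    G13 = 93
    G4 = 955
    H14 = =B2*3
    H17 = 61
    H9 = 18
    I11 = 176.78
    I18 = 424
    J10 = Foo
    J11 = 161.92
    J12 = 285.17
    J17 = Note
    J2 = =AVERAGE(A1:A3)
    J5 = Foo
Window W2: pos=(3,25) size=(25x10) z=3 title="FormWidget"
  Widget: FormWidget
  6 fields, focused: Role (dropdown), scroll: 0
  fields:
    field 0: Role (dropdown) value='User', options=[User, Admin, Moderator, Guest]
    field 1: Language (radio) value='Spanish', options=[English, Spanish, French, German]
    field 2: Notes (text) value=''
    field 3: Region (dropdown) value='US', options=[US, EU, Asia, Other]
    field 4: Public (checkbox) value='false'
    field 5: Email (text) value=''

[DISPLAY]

 ┃  2        0       0       0     
 ┃  3      698       0       0     
 ┃  4        0       0       0     
 ┃  5        0       0       0     
 ┃  6        0       0       0     
 ┃  7      849       0       0     
 ┃  8        0       0       0     
 ┃  9        0       0       0     
 ┃ 10        0       0       0     
 ┃ 11        0  149.05       0     
 ┃ 12        0       0  461.30     
 ┗━━━━━━━━━━━━━━━━━━━━━━━━━━━━━━━━━
  ┏━━━━━━━━━━━━━━━━━━━━━━━┓****┃   
  ┃ FormWidget            ┃    ┃   
  ┠───────────────────────┨    ┃   
  ┃> Role:       [User  ▼]┃    ┃   
  ┃  Language:   ( ) Engli┃++  ┃   
  ┃  Notes:      [       ]┃  ++┃   
  ┃  Region:     [US    ▼]┃    ┃   
  ┃  Public:     [ ]      ┃    ┃   
  ┃  Email:      [       ]┃━━━━┛   
  ┗━━━━━━━━━━━━━━━━━━━━━━━┛        
                                   


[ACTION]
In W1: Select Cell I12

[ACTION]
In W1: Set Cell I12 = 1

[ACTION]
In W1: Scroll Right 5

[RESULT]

 ┃  2        0       0       0     
 ┃  3        0       0       0     
 ┃  4        0     955       0     
 ┃  5        0       0       0     
 ┃  6        0       0       0     
 ┃  7       66       0       0     
 ┃  8        0       0       0     
 ┃  9        0       0      18     
 ┃ 10        0       0       0     
 ┃ 11        0       0       0  176
 ┃ 12        0       0       0     
 ┗━━━━━━━━━━━━━━━━━━━━━━━━━━━━━━━━━
  ┏━━━━━━━━━━━━━━━━━━━━━━━┓****┃   
  ┃ FormWidget            ┃    ┃   
  ┠───────────────────────┨    ┃   
  ┃> Role:       [User  ▼]┃    ┃   
  ┃  Language:   ( ) Engli┃++  ┃   
  ┃  Notes:      [       ]┃  ++┃   
  ┃  Region:     [US    ▼]┃    ┃   
  ┃  Public:     [ ]      ┃    ┃   
  ┃  Email:      [       ]┃━━━━┛   
  ┗━━━━━━━━━━━━━━━━━━━━━━━┛        
                                   


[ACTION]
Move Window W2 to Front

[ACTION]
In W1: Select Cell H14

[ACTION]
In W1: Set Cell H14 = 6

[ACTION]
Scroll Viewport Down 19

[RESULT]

 ┃ 11        0       0       0  176
 ┃ 12        0       0       0     
 ┗━━━━━━━━━━━━━━━━━━━━━━━━━━━━━━━━━
  ┏━━━━━━━━━━━━━━━━━━━━━━━┓****┃   
  ┃ FormWidget            ┃    ┃   
  ┠───────────────────────┨    ┃   
  ┃> Role:       [User  ▼]┃    ┃   
  ┃  Language:   ( ) Engli┃++  ┃   
  ┃  Notes:      [       ]┃  ++┃   
  ┃  Region:     [US    ▼]┃    ┃   
  ┃  Public:     [ ]      ┃    ┃   
  ┃  Email:      [       ]┃━━━━┛   
  ┗━━━━━━━━━━━━━━━━━━━━━━━┛        
                                   
                                   
                                   
                                   
                                   
                                   
                                   
                                   
                                   
                                   


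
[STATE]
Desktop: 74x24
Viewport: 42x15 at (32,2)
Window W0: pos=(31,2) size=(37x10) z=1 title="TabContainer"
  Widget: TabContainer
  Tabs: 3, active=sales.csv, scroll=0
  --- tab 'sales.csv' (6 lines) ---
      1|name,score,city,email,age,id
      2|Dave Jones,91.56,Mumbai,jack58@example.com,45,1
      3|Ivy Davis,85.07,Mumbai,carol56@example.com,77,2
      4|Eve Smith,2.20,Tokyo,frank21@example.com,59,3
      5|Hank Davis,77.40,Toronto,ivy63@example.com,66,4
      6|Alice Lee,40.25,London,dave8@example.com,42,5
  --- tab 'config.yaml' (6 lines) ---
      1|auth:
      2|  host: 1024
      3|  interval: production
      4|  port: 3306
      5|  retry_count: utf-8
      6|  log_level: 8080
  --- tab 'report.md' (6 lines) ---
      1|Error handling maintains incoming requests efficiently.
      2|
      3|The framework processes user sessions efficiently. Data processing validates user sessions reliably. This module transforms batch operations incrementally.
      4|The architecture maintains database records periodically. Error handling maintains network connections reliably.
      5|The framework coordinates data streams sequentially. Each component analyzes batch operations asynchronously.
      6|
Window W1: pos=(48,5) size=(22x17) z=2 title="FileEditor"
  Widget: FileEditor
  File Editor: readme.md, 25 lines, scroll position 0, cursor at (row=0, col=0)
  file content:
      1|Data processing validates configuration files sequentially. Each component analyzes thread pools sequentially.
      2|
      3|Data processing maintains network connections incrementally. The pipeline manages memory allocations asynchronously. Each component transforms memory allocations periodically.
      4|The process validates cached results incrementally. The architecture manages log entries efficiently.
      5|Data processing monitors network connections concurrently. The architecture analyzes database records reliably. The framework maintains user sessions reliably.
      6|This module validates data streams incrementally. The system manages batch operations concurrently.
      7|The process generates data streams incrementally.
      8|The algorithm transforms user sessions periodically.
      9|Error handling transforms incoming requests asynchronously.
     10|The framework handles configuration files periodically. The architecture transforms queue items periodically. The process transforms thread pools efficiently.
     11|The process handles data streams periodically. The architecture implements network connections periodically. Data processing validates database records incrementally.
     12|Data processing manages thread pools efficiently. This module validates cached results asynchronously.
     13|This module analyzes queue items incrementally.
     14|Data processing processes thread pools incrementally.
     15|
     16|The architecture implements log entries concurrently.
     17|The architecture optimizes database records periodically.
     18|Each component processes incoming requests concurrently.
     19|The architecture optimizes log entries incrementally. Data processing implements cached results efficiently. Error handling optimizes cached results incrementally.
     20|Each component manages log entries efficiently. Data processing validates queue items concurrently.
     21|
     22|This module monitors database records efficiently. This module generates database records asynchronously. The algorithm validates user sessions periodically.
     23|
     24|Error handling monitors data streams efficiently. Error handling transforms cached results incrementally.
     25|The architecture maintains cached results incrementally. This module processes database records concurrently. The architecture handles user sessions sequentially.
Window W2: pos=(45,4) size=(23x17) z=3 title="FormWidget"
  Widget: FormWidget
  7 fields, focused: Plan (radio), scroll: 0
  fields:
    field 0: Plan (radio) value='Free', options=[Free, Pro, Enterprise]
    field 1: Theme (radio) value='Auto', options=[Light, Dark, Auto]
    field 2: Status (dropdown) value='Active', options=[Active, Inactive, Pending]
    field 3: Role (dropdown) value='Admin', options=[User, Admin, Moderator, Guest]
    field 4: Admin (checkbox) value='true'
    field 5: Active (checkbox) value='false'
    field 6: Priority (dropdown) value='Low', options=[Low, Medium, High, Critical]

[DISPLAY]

━━━━━━━━━━━━━━━━━━━━━━━━━━━━━━━━━━━┓      
 TabContainer                      ┃      
─────────────┏━━━━━━━━━━━━━━━━━━━━━┓      
[sales.csv]│ ┃ FormWidget          ┃━┓    
─────────────┠─────────────────────┨ ┃    
name,score,ci┃> Plan:       (●) Fre┃─┨    
Dave Jones,91┃  Theme:      ( ) Lig┃▲┃    
Ivy Davis,85.┃  Status:     [Acti▼]┃█┃    
Eve Smith,2.2┃  Role:       [Admi▼]┃░┃    
━━━━━━━━━━━━━┃  Admin:      [x]    ┃░┃    
             ┃  Active:     [ ]    ┃░┃    
             ┃  Priority:   [Low ▼]┃░┃    
             ┃                     ┃░┃    
             ┃                     ┃░┃    
             ┃                     ┃░┃    


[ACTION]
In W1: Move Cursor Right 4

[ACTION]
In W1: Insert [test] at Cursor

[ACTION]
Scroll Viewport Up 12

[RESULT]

                                          
                                          
━━━━━━━━━━━━━━━━━━━━━━━━━━━━━━━━━━━┓      
 TabContainer                      ┃      
─────────────┏━━━━━━━━━━━━━━━━━━━━━┓      
[sales.csv]│ ┃ FormWidget          ┃━┓    
─────────────┠─────────────────────┨ ┃    
name,score,ci┃> Plan:       (●) Fre┃─┨    
Dave Jones,91┃  Theme:      ( ) Lig┃▲┃    
Ivy Davis,85.┃  Status:     [Acti▼]┃█┃    
Eve Smith,2.2┃  Role:       [Admi▼]┃░┃    
━━━━━━━━━━━━━┃  Admin:      [x]    ┃░┃    
             ┃  Active:     [ ]    ┃░┃    
             ┃  Priority:   [Low ▼]┃░┃    
             ┃                     ┃░┃    
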